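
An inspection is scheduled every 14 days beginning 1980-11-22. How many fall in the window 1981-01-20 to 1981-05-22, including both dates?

8

Occurrences land 14·i days after 1980-11-22 for i = 0, 1, 2, …
1981-01-20 is 59 days after the start; 59 ÷ 14 = 4 remainder 3; since the remainder is 3, round up to i = 5. First occurrence in the window: #6 on 1981-01-31 (5×14 = 70 days in).
1981-05-22 is 181 days after the start; 181 ÷ 14 = 12 remainder 13. Last occurrence in the window: #13 on 1981-05-09.
Occurrences #6 through #13: 8 in total.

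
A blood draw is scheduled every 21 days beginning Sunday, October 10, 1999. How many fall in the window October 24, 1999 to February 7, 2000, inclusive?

Occurrences land 21·i days after October 10, 1999 for i = 0, 1, 2, …
October 24, 1999 is 14 days after the start; 14 ÷ 21 = 0 remainder 14; since the remainder is 14, round up to i = 1. First occurrence in the window: #2 on October 31, 1999 (1×21 = 21 days in).
February 7, 2000 is 120 days after the start; 120 ÷ 21 = 5 remainder 15. Last occurrence in the window: #6 on January 23, 2000.
Occurrences #2 through #6: 5 in total.

5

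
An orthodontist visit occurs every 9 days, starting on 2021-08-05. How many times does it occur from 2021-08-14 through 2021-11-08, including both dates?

Occurrences land 9·i days after 2021-08-05 for i = 0, 1, 2, …
2021-08-14 is 9 days after the start; 9 ÷ 9 = 1 remainder 0. First occurrence in the window: #2 on 2021-08-14 (1×9 = 9 days in).
2021-11-08 is 95 days after the start; 95 ÷ 9 = 10 remainder 5. Last occurrence in the window: #11 on 2021-11-03.
Occurrences #2 through #11: 10 in total.

10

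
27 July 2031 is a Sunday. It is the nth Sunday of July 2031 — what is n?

4th

Day 27 falls in week ⌈27/7⌉ of the month.
Days 1–7 hold the 1st Sunday, 8–14 the 2nd, 15–21 the 3rd, 22–28 the 4th, 29–31 the 5th.
27 is in the range for the 4th.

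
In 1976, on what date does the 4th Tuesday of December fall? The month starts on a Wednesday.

December 1976 begins on a Wednesday, so the first Tuesday is December 7 (6 days later).
The 4th Tuesday is 3 weeks later: 7 + 21 = 28.

28 December 1976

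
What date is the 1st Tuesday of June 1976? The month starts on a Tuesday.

1 June 1976

June 1976 begins on a Tuesday, so the first Tuesday is June 1.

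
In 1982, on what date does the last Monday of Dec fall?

Dec 27, 1982

The first Monday of Dec 1982 is Dec 6.
Dec 1982 has 31 days. Adding weeks: 6, 13, 20, 27 — the last one ≤ 31 is the 27th.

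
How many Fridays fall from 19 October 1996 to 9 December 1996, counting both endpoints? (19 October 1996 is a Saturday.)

7

19 October 1996 is a Saturday; the first Friday on or after it is 25 October 1996 (6 days later).
From 25 October 1996 to 9 December 1996: 6 + 30 + 9 = 45 days (rest of October, November, December).
45 ÷ 7 = 6 full weeks with remainder 3, so 6 more Fridays after the first → 7.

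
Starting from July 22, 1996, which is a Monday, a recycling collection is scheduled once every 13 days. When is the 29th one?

The 29th occurrence is 28 intervals after the first: 28 × 13 = 364 days after July 22, 1996.
July has 31 days — 9 days to the end of July leaves 355.
August has 31 days (324 left).
September has 30 days (294 left).
October has 31 days (263 left).
November has 30 days (233 left).
December has 31 days (202 left).
January has 31 days (171 left).
February has 28 days (143 left).
March has 31 days (112 left).
April has 30 days (82 left).
May has 31 days (51 left).
June has 30 days (21 left).
21 days into July → July 21, 1997.

July 21, 1997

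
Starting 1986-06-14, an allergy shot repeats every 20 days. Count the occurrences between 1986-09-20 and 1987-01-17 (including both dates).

Occurrences land 20·i days after 1986-06-14 for i = 0, 1, 2, …
1986-09-20 is 98 days after the start; 98 ÷ 20 = 4 remainder 18; since the remainder is 18, round up to i = 5. First occurrence in the window: #6 on 1986-09-22 (5×20 = 100 days in).
1987-01-17 is 217 days after the start; 217 ÷ 20 = 10 remainder 17. Last occurrence in the window: #11 on 1986-12-31.
Occurrences #6 through #11: 6 in total.

6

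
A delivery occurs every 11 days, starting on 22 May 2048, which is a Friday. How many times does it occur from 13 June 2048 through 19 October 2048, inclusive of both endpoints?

Occurrences land 11·i days after 22 May 2048 for i = 0, 1, 2, …
13 June 2048 is 22 days after the start; 22 ÷ 11 = 2 remainder 0. First occurrence in the window: #3 on 13 June 2048 (2×11 = 22 days in).
19 October 2048 is 150 days after the start; 150 ÷ 11 = 13 remainder 7. Last occurrence in the window: #14 on 12 October 2048.
Occurrences #3 through #14: 12 in total.

12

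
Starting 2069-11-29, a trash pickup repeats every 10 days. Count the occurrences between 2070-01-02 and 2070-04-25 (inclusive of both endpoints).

11

Occurrences land 10·i days after 2069-11-29 for i = 0, 1, 2, …
2070-01-02 is 34 days after the start; 34 ÷ 10 = 3 remainder 4; since the remainder is 4, round up to i = 4. First occurrence in the window: #5 on 2070-01-08 (4×10 = 40 days in).
2070-04-25 is 147 days after the start; 147 ÷ 10 = 14 remainder 7. Last occurrence in the window: #15 on 2070-04-18.
Occurrences #5 through #15: 11 in total.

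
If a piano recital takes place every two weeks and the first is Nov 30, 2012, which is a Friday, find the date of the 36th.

The 36th occurrence is 35 intervals after the first: 35 × 14 = 490 days after Nov 30, 2012.
Nov has 30 days — 0 days to the end of Nov leaves 490.
From end of Nov to end of 2012 is 31 days (459 left).
2013 has 365 days (94 left).
Jan has 31 days (63 left).
Feb has 28 days (35 left).
Mar has 31 days (4 left).
4 days into Apr → Apr 4, 2014.

Apr 4, 2014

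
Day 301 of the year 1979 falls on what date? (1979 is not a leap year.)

January has 31 days (301 − 31 = 270 remain).
February has 28 days (270 − 28 = 242 remain).
March has 31 days (242 − 31 = 211 remain).
April has 30 days (211 − 30 = 181 remain).
May has 31 days (181 − 31 = 150 remain).
June has 30 days (150 − 30 = 120 remain).
July has 31 days (120 − 31 = 89 remain).
August has 31 days (89 − 31 = 58 remain).
September has 30 days (58 − 30 = 28 remain).
28 into October → October 28.

1979-10-28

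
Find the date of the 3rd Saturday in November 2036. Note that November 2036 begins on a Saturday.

November 2036 begins on a Saturday, so the first Saturday is November 1.
The 3rd Saturday is 2 weeks later: 1 + 14 = 15.

15 November 2036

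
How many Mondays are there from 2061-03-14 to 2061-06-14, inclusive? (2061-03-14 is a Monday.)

2061-03-14 is a Monday; the first Monday on or after it is 2061-03-14.
From 2061-03-14 to 2061-06-14: 17 + 30 + 31 + 14 = 92 days (rest of March, April, May, June).
92 ÷ 7 = 13 full weeks with remainder 1, so 13 more Mondays after the first → 14.

14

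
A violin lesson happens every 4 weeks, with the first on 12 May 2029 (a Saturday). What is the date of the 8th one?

The 8th occurrence is 7 intervals after the first: 7 × 28 = 196 days after 12 May 2029.
May has 31 days — 19 days to the end of May leaves 177.
June has 30 days (147 left).
July has 31 days (116 left).
August has 31 days (85 left).
September has 30 days (55 left).
October has 31 days (24 left).
24 days into November → 24 November 2029.

24 November 2029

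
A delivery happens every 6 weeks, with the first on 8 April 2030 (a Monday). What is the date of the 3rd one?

1 July 2030

The 3rd occurrence is 2 intervals after the first: 2 × 42 = 84 days after 8 April 2030.
April has 30 days — 22 days to the end of April leaves 62.
May has 31 days (31 left).
June has 30 days (1 left).
1 day into July → 1 July 2030.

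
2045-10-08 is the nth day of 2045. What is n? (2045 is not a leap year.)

281

Days in months before October: 31 + 28 + 31 + 30 + 31 + 30 + 31 + 31 + 30 = 273.
Plus 8 days into October → day 281.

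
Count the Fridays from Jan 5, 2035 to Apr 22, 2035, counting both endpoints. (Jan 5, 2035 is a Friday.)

16

Jan 5, 2035 is a Friday; the first Friday on or after it is Jan 5, 2035.
From Jan 5, 2035 to Apr 22, 2035: 26 + 28 + 31 + 22 = 107 days (rest of Jan, Feb, Mar, Apr).
107 ÷ 7 = 15 full weeks with remainder 2, so 15 more Fridays after the first → 16.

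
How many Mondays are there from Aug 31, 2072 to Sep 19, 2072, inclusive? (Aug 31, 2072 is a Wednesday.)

3

Aug 31, 2072 is a Wednesday; the first Monday on or after it is Sep 5, 2072 (5 days later).
From Sep 5, 2072 to Sep 19, 2072 is 19 − 5 = 14 days.
14 ÷ 7 = 2 full weeks with remainder 0, so 2 more Mondays after the first → 3.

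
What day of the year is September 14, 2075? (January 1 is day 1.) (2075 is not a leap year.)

257

Days in months before September: 31 + 28 + 31 + 30 + 31 + 30 + 31 + 31 = 243.
Plus 14 days into September → day 257.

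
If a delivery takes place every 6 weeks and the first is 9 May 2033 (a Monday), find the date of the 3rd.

1 August 2033

The 3rd occurrence is 2 intervals after the first: 2 × 42 = 84 days after 9 May 2033.
May has 31 days — 22 days to the end of May leaves 62.
June has 30 days (32 left).
July has 31 days (1 left).
1 day into August → 1 August 2033.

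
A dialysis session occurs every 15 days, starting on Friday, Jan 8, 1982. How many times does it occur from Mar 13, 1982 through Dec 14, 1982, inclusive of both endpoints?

18

Occurrences land 15·i days after Jan 8, 1982 for i = 0, 1, 2, …
Mar 13, 1982 is 64 days after the start; 64 ÷ 15 = 4 remainder 4; since the remainder is 4, round up to i = 5. First occurrence in the window: #6 on Mar 24, 1982 (5×15 = 75 days in).
Dec 14, 1982 is 340 days after the start; 340 ÷ 15 = 22 remainder 10. Last occurrence in the window: #23 on Dec 4, 1982.
Occurrences #6 through #23: 18 in total.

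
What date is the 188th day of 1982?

January has 31 days (188 − 31 = 157 remain).
February has 28 days (157 − 28 = 129 remain).
March has 31 days (129 − 31 = 98 remain).
April has 30 days (98 − 30 = 68 remain).
May has 31 days (68 − 31 = 37 remain).
June has 30 days (37 − 30 = 7 remain).
7 into July → July 7.

1982-07-07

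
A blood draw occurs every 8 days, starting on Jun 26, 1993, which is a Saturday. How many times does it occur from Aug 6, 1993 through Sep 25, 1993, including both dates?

6

Occurrences land 8·i days after Jun 26, 1993 for i = 0, 1, 2, …
Aug 6, 1993 is 41 days after the start; 41 ÷ 8 = 5 remainder 1; since the remainder is 1, round up to i = 6. First occurrence in the window: #7 on Aug 13, 1993 (6×8 = 48 days in).
Sep 25, 1993 is 91 days after the start; 91 ÷ 8 = 11 remainder 3. Last occurrence in the window: #12 on Sep 22, 1993.
Occurrences #7 through #12: 6 in total.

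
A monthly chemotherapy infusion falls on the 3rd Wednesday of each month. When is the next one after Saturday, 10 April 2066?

April 2066 starts on a Thursday; its first Wednesday is the 7th, so the 3rd Wednesday is the 21st — 21 April 2066.
21 April 2066 is after 10 April 2066, so that is the next one.

21 April 2066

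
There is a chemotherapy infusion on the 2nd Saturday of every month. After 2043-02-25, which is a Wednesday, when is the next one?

2043-03-14

February 2043 starts on a Sunday; its first Saturday is the 7th, so the 2nd Saturday is the 14th — 2043-02-14.
That is not after 2043-02-25, so look at March 2043.
March 2043 starts on a Sunday; its first Saturday is the 7th, so the 2nd Saturday is the 14th — 2043-03-14.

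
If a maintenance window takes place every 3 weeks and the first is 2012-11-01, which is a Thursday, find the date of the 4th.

2013-01-03

The 4th occurrence is 3 intervals after the first: 3 × 21 = 63 days after 2012-11-01.
November has 30 days — 29 days to the end of November leaves 34.
December has 31 days (3 left).
3 days into January → 2013-01-03.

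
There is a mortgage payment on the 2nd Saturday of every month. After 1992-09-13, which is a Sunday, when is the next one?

September 1992 starts on a Tuesday; its first Saturday is the 5th, so the 2nd Saturday is the 12th — 1992-09-12.
That is not after 1992-09-13, so look at October 1992.
October 1992 starts on a Thursday; its first Saturday is the 3rd, so the 2nd Saturday is the 10th — 1992-10-10.

1992-10-10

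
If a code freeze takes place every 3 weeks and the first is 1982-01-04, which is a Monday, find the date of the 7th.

The 7th occurrence is 6 intervals after the first: 6 × 21 = 126 days after 1982-01-04.
January has 31 days — 27 days to the end of January leaves 99.
February has 28 days (71 left).
March has 31 days (40 left).
April has 30 days (10 left).
10 days into May → 1982-05-10.

1982-05-10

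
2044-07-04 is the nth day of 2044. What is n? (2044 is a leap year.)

Days in months before July: 31 + 29 + 31 + 30 + 31 + 30 = 182.
Plus 4 days into July → day 186.

186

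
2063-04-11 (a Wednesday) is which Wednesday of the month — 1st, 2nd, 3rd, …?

2nd

Day 11 falls in week ⌈11/7⌉ of the month.
Days 1–7 hold the 1st Wednesday, 8–14 the 2nd, 15–21 the 3rd, 22–28 the 4th, 29–31 the 5th.
11 is in the range for the 2nd.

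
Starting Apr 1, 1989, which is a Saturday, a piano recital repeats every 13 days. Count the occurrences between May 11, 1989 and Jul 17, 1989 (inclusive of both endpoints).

Occurrences land 13·i days after Apr 1, 1989 for i = 0, 1, 2, …
May 11, 1989 is 40 days after the start; 40 ÷ 13 = 3 remainder 1; since the remainder is 1, round up to i = 4. First occurrence in the window: #5 on May 23, 1989 (4×13 = 52 days in).
Jul 17, 1989 is 107 days after the start; 107 ÷ 13 = 8 remainder 3. Last occurrence in the window: #9 on Jul 14, 1989.
Occurrences #5 through #9: 5 in total.

5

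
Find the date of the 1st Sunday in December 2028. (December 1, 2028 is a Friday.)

December 2028 begins on a Friday, so the first Sunday is December 3 (2 days later).

2028-12-03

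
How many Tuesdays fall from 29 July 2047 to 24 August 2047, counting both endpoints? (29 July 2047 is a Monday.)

29 July 2047 is a Monday; the first Tuesday on or after it is 30 July 2047 (1 day later).
From 30 July 2047 to 24 August 2047: 1 + 24 = 25 days (rest of July, August).
25 ÷ 7 = 3 full weeks with remainder 4, so 3 more Tuesdays after the first → 4.

4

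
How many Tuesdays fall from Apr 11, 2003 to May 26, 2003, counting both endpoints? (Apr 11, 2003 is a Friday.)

6

Apr 11, 2003 is a Friday; the first Tuesday on or after it is Apr 15, 2003 (4 days later).
From Apr 15, 2003 to May 26, 2003: 15 + 26 = 41 days (rest of Apr, May).
41 ÷ 7 = 5 full weeks with remainder 6, so 5 more Tuesdays after the first → 6.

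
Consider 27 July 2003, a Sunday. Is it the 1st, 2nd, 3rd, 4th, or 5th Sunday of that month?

4th

Day 27 falls in week ⌈27/7⌉ of the month.
Days 1–7 hold the 1st Sunday, 8–14 the 2nd, 15–21 the 3rd, 22–28 the 4th, 29–31 the 5th.
27 is in the range for the 4th.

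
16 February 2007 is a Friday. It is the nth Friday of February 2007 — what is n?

3rd

Day 16 falls in week ⌈16/7⌉ of the month.
Days 1–7 hold the 1st Friday, 8–14 the 2nd, 15–21 the 3rd, 22–28 the 4th, 29–31 the 5th.
16 is in the range for the 3rd.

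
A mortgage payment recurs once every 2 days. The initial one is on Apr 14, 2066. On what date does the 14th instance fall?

The 14th occurrence is 13 intervals after the first: 13 × 2 = 26 days after Apr 14, 2066.
Apr has 30 days — 16 days to the end of Apr leaves 10.
10 days into May → May 10, 2066.

May 10, 2066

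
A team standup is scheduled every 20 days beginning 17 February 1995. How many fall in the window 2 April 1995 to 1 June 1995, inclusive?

Occurrences land 20·i days after 17 February 1995 for i = 0, 1, 2, …
2 April 1995 is 44 days after the start; 44 ÷ 20 = 2 remainder 4; since the remainder is 4, round up to i = 3. First occurrence in the window: #4 on 18 April 1995 (3×20 = 60 days in).
1 June 1995 is 104 days after the start; 104 ÷ 20 = 5 remainder 4. Last occurrence in the window: #6 on 28 May 1995.
Occurrences #4 through #6: 3 in total.

3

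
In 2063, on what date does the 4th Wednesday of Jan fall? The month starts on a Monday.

Jan 24, 2063

Jan 2063 begins on a Monday, so the first Wednesday is Jan 3 (2 days later).
The 4th Wednesday is 3 weeks later: 3 + 21 = 24.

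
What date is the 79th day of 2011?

March 20, 2011

January has 31 days (79 − 31 = 48 remain).
February has 28 days (48 − 28 = 20 remain).
20 into March → March 20.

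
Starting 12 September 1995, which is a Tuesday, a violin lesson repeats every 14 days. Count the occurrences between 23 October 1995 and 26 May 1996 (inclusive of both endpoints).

16

Occurrences land 14·i days after 12 September 1995 for i = 0, 1, 2, …
23 October 1995 is 41 days after the start; 41 ÷ 14 = 2 remainder 13; since the remainder is 13, round up to i = 3. First occurrence in the window: #4 on 24 October 1995 (3×14 = 42 days in).
26 May 1996 is 257 days after the start; 257 ÷ 14 = 18 remainder 5. Last occurrence in the window: #19 on 21 May 1996.
Occurrences #4 through #19: 16 in total.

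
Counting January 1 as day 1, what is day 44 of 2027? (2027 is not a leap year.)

January has 31 days (44 − 31 = 13 remain).
13 into February → February 13.

2027-02-13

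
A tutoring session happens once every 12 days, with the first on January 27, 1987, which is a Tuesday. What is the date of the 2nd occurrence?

The 2nd occurrence is 1 interval after the first: 1 × 12 = 12 days after January 27, 1987.
January has 31 days — 4 days to the end of January leaves 8.
8 days into February → February 8, 1987.

February 8, 1987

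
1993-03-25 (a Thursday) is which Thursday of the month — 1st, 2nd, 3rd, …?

4th

Day 25 falls in week ⌈25/7⌉ of the month.
Days 1–7 hold the 1st Thursday, 8–14 the 2nd, 15–21 the 3rd, 22–28 the 4th, 29–31 the 5th.
25 is in the range for the 4th.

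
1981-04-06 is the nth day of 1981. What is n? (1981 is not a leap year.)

Days in months before April: 31 + 28 + 31 = 90.
Plus 6 days into April → day 96.

96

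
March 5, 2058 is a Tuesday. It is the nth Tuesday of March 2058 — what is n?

Day 5 falls in week ⌈5/7⌉ of the month.
Days 1–7 hold the 1st Tuesday, 8–14 the 2nd, 15–21 the 3rd, 22–28 the 4th, 29–31 the 5th.
5 is in the range for the 1st.

1st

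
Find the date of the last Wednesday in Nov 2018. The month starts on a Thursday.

Nov 28, 2018

Nov 2018 begins on a Thursday, so the first Wednesday is Nov 7 (6 days later).
Nov 2018 has 30 days. Adding weeks: 7, 14, 21, 28 — the last one ≤ 30 is the 28th.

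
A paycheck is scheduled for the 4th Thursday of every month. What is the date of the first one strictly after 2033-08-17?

August 2033 starts on a Monday; its first Thursday is the 4th, so the 4th Thursday is the 25th — 2033-08-25.
2033-08-25 is after 2033-08-17, so that is the next one.

2033-08-25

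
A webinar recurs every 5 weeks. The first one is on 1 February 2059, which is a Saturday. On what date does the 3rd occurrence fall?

12 April 2059

The 3rd occurrence is 2 intervals after the first: 2 × 35 = 70 days after 1 February 2059.
February has 28 days — 27 days to the end of February leaves 43.
March has 31 days (12 left).
12 days into April → 12 April 2059.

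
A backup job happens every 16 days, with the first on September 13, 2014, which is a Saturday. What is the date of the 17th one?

The 17th occurrence is 16 intervals after the first: 16 × 16 = 256 days after September 13, 2014.
September has 30 days — 17 days to the end of September leaves 239.
October has 31 days (208 left).
November has 30 days (178 left).
December has 31 days (147 left).
January has 31 days (116 left).
February has 28 days (88 left).
March has 31 days (57 left).
April has 30 days (27 left).
27 days into May → May 27, 2015.

May 27, 2015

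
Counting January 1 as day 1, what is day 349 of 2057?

15 December 2057

January has 31 days (349 − 31 = 318 remain).
February has 28 days (318 − 28 = 290 remain).
March has 31 days (290 − 31 = 259 remain).
April has 30 days (259 − 30 = 229 remain).
May has 31 days (229 − 31 = 198 remain).
June has 30 days (198 − 30 = 168 remain).
July has 31 days (168 − 31 = 137 remain).
August has 31 days (137 − 31 = 106 remain).
September has 30 days (106 − 30 = 76 remain).
October has 31 days (76 − 31 = 45 remain).
November has 30 days (45 − 30 = 15 remain).
15 into December → December 15.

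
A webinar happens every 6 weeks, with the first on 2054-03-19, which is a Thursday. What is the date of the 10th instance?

2055-04-01

The 10th occurrence is 9 intervals after the first: 9 × 42 = 378 days after 2054-03-19.
March has 31 days — 12 days to the end of March leaves 366.
April has 30 days (336 left).
May has 31 days (305 left).
June has 30 days (275 left).
July has 31 days (244 left).
August has 31 days (213 left).
September has 30 days (183 left).
October has 31 days (152 left).
November has 30 days (122 left).
December has 31 days (91 left).
January has 31 days (60 left).
February has 28 days (32 left).
March has 31 days (1 left).
1 day into April → 2055-04-01.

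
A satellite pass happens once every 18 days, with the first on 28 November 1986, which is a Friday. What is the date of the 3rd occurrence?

The 3rd occurrence is 2 intervals after the first: 2 × 18 = 36 days after 28 November 1986.
November has 30 days — 2 days to the end of November leaves 34.
December has 31 days (3 left).
3 days into January → 3 January 1987.

3 January 1987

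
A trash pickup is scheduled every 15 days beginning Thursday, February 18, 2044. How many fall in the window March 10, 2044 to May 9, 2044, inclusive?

Occurrences land 15·i days after February 18, 2044 for i = 0, 1, 2, …
March 10, 2044 is 21 days after the start; 21 ÷ 15 = 1 remainder 6; since the remainder is 6, round up to i = 2. First occurrence in the window: #3 on March 19, 2044 (2×15 = 30 days in).
May 9, 2044 is 81 days after the start; 81 ÷ 15 = 5 remainder 6. Last occurrence in the window: #6 on May 3, 2044.
Occurrences #3 through #6: 4 in total.

4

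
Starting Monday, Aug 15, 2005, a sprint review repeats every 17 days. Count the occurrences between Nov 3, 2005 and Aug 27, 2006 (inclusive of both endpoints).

Occurrences land 17·i days after Aug 15, 2005 for i = 0, 1, 2, …
Nov 3, 2005 is 80 days after the start; 80 ÷ 17 = 4 remainder 12; since the remainder is 12, round up to i = 5. First occurrence in the window: #6 on Nov 8, 2005 (5×17 = 85 days in).
Aug 27, 2006 is 377 days after the start; 377 ÷ 17 = 22 remainder 3. Last occurrence in the window: #23 on Aug 24, 2006.
Occurrences #6 through #23: 18 in total.

18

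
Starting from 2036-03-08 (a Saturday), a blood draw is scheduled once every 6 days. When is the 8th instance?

The 8th occurrence is 7 intervals after the first: 7 × 6 = 42 days after 2036-03-08.
March has 31 days — 23 days to the end of March leaves 19.
19 days into April → 2036-04-19.

2036-04-19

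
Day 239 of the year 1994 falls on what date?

Jan has 31 days (239 − 31 = 208 remain).
Feb has 28 days (208 − 28 = 180 remain).
Mar has 31 days (180 − 31 = 149 remain).
Apr has 30 days (149 − 30 = 119 remain).
May has 31 days (119 − 31 = 88 remain).
Jun has 30 days (88 − 30 = 58 remain).
Jul has 31 days (58 − 31 = 27 remain).
27 into Aug → Aug 27.

Aug 27, 1994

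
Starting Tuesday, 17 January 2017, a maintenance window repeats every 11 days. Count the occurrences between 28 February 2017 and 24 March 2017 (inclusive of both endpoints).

3

Occurrences land 11·i days after 17 January 2017 for i = 0, 1, 2, …
28 February 2017 is 42 days after the start; 42 ÷ 11 = 3 remainder 9; since the remainder is 9, round up to i = 4. First occurrence in the window: #5 on 2 March 2017 (4×11 = 44 days in).
24 March 2017 is 66 days after the start; 66 ÷ 11 = 6 remainder 0. Last occurrence in the window: #7 on 24 March 2017.
Occurrences #5 through #7: 3 in total.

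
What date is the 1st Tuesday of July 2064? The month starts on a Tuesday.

July 1, 2064

July 2064 begins on a Tuesday, so the first Tuesday is July 1.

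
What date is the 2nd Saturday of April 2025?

April 12, 2025

April 2025 begins on a Tuesday, so the first Saturday is April 5 (4 days later).
The 2nd Saturday is 1 weeks later: 5 + 7 = 12.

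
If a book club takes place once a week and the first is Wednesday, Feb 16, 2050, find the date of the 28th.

The 28th occurrence is 27 intervals after the first: 27 × 7 = 189 days after Feb 16, 2050.
Feb has 28 days — 12 days to the end of Feb leaves 177.
Mar has 31 days (146 left).
Apr has 30 days (116 left).
May has 31 days (85 left).
Jun has 30 days (55 left).
Jul has 31 days (24 left).
24 days into Aug → Aug 24, 2050.

Aug 24, 2050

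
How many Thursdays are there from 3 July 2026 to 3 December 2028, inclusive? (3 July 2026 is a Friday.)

126

3 July 2026 is a Friday; the first Thursday on or after it is 9 July 2026 (6 days later).
From 9 July 2026 to 3 December 2028: 175 + 365 + 338 = 878 days (rest of 2026, 2027, to 3 December 2028 in 2028).
878 ÷ 7 = 125 full weeks with remainder 3, so 125 more Thursdays after the first → 126.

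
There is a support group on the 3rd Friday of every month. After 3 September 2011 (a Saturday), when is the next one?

September 2011 starts on a Thursday; its first Friday is the 2nd, so the 3rd Friday is the 16th — 16 September 2011.
16 September 2011 is after 3 September 2011, so that is the next one.

16 September 2011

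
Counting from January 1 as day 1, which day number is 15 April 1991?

Days in months before April: 31 + 28 + 31 = 90.
Plus 15 days into April → day 105.

105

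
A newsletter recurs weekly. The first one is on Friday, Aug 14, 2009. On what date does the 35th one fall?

Apr 9, 2010

The 35th occurrence is 34 intervals after the first: 34 × 7 = 238 days after Aug 14, 2009.
Aug has 31 days — 17 days to the end of Aug leaves 221.
Sep has 30 days (191 left).
Oct has 31 days (160 left).
Nov has 30 days (130 left).
Dec has 31 days (99 left).
Jan has 31 days (68 left).
Feb has 28 days (40 left).
Mar has 31 days (9 left).
9 days into Apr → Apr 9, 2010.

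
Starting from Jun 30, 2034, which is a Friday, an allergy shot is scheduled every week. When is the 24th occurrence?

Dec 8, 2034

The 24th occurrence is 23 intervals after the first: 23 × 7 = 161 days after Jun 30, 2034.
Jun has 30 days — 0 days to the end of Jun leaves 161.
Jul has 31 days (130 left).
Aug has 31 days (99 left).
Sep has 30 days (69 left).
Oct has 31 days (38 left).
Nov has 30 days (8 left).
8 days into Dec → Dec 8, 2034.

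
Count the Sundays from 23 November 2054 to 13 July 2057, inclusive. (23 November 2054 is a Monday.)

137

23 November 2054 is a Monday; the first Sunday on or after it is 29 November 2054 (6 days later).
From 29 November 2054 to 13 July 2057: 32 + 365 + 366 + 194 = 957 days (rest of 2054, 2055, 2056, to 13 July 2057 in 2057).
957 ÷ 7 = 136 full weeks with remainder 5, so 136 more Sundays after the first → 137.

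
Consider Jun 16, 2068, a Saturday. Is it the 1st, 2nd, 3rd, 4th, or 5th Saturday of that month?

3rd

Day 16 falls in week ⌈16/7⌉ of the month.
Days 1–7 hold the 1st Saturday, 8–14 the 2nd, 15–21 the 3rd, 22–28 the 4th, 29–31 the 5th.
16 is in the range for the 3rd.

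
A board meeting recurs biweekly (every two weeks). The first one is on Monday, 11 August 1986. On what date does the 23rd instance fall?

15 June 1987

The 23rd occurrence is 22 intervals after the first: 22 × 14 = 308 days after 11 August 1986.
August has 31 days — 20 days to the end of August leaves 288.
September has 30 days (258 left).
October has 31 days (227 left).
November has 30 days (197 left).
December has 31 days (166 left).
January has 31 days (135 left).
February has 28 days (107 left).
March has 31 days (76 left).
April has 30 days (46 left).
May has 31 days (15 left).
15 days into June → 15 June 1987.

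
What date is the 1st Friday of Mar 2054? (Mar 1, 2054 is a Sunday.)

Mar 6, 2054

Mar 2054 begins on a Sunday, so the first Friday is Mar 6 (5 days later).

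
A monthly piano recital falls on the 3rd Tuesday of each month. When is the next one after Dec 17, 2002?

Dec 2002 starts on a Sunday; its first Tuesday is the 3rd, so the 3rd Tuesday is the 17th — Dec 17, 2002.
That is not after Dec 17, 2002, so look at Jan 2003.
Jan 2003 starts on a Wednesday; its first Tuesday is the 7th, so the 3rd Tuesday is the 21st — Jan 21, 2003.

Jan 21, 2003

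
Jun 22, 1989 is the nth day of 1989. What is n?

173

Days in months before Jun: 31 + 28 + 31 + 30 + 31 = 151.
Plus 22 days into Jun → day 173.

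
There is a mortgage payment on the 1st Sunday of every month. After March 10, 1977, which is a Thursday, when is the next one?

April 3, 1977

March 1977 starts on a Tuesday, so its 1st Sunday is March 6, 1977 (5 days in).
That is not after March 10, 1977, so look at April 1977.
April 1977 starts on a Friday, so its 1st Sunday is April 3, 1977 (2 days in).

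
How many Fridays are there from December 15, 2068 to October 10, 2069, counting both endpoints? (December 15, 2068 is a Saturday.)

December 15, 2068 is a Saturday; the first Friday on or after it is December 21, 2068 (6 days later).
From December 21, 2068 to October 10, 2069: 10 + 31 + 28 + 31 + 30 + 31 + 30 + 31 + 31 + 30 + 10 = 293 days (rest of December, January, February, March, April, May, June, July, August, September, October).
293 ÷ 7 = 41 full weeks with remainder 6, so 41 more Fridays after the first → 42.

42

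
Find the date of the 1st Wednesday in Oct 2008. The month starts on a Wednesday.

Oct 1, 2008

Oct 2008 begins on a Wednesday, so the first Wednesday is Oct 1.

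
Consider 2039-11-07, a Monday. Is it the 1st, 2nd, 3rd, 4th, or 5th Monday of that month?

1st

Day 7 falls in week ⌈7/7⌉ of the month.
Days 1–7 hold the 1st Monday, 8–14 the 2nd, 15–21 the 3rd, 22–28 the 4th, 29–31 the 5th.
7 is in the range for the 1st.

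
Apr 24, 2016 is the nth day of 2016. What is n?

Days in months before Apr: 31 + 29 + 31 = 91.
Plus 24 days into Apr → day 115.

115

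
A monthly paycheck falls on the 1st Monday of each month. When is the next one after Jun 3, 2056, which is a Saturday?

Jun 2056 starts on a Thursday, so its 1st Monday is Jun 5, 2056 (4 days in).
Jun 5, 2056 is after Jun 3, 2056, so that is the next one.

Jun 5, 2056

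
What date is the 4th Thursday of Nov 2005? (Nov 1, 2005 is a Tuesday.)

Nov 2005 begins on a Tuesday, so the first Thursday is Nov 3 (2 days later).
The 4th Thursday is 3 weeks later: 3 + 21 = 24.

Nov 24, 2005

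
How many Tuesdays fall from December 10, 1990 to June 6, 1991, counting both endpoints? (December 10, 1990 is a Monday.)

December 10, 1990 is a Monday; the first Tuesday on or after it is December 11, 1990 (1 day later).
From December 11, 1990 to June 6, 1991: 20 + 31 + 28 + 31 + 30 + 31 + 6 = 177 days (rest of December, January, February, March, April, May, June).
177 ÷ 7 = 25 full weeks with remainder 2, so 25 more Tuesdays after the first → 26.

26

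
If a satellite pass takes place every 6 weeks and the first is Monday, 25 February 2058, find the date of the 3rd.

20 May 2058

The 3rd occurrence is 2 intervals after the first: 2 × 42 = 84 days after 25 February 2058.
February has 28 days — 3 days to the end of February leaves 81.
March has 31 days (50 left).
April has 30 days (20 left).
20 days into May → 20 May 2058.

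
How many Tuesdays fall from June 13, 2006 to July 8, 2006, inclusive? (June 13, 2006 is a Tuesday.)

4

June 13, 2006 is a Tuesday; the first Tuesday on or after it is June 13, 2006.
From June 13, 2006 to July 8, 2006: 17 + 8 = 25 days (rest of June, July).
25 ÷ 7 = 3 full weeks with remainder 4, so 3 more Tuesdays after the first → 4.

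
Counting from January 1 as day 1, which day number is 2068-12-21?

356

Days in months before December: 31 + 29 + 31 + 30 + 31 + 30 + 31 + 31 + 30 + 31 + 30 = 335.
Plus 21 days into December → day 356.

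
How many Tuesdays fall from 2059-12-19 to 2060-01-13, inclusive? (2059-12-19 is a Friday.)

2059-12-19 is a Friday; the first Tuesday on or after it is 2059-12-23 (4 days later).
From 2059-12-23 to 2060-01-13: 8 + 13 = 21 days (rest of December, January).
21 ÷ 7 = 3 full weeks with remainder 0, so 3 more Tuesdays after the first → 4.

4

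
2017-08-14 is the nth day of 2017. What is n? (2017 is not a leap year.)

226

Days in months before August: 31 + 28 + 31 + 30 + 31 + 30 + 31 = 212.
Plus 14 days into August → day 226.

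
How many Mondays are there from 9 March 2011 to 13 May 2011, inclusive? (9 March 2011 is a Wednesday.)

9

9 March 2011 is a Wednesday; the first Monday on or after it is 14 March 2011 (5 days later).
From 14 March 2011 to 13 May 2011: 17 + 30 + 13 = 60 days (rest of March, April, May).
60 ÷ 7 = 8 full weeks with remainder 4, so 8 more Mondays after the first → 9.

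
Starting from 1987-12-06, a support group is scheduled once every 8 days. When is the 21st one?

The 21st occurrence is 20 intervals after the first: 20 × 8 = 160 days after 1987-12-06.
December has 31 days — 25 days to the end of December leaves 135.
January has 31 days (104 left).
February has 29 days (75 left).
March has 31 days (44 left).
April has 30 days (14 left).
14 days into May → 1988-05-14.

1988-05-14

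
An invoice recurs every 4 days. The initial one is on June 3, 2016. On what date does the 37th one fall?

October 25, 2016

The 37th occurrence is 36 intervals after the first: 36 × 4 = 144 days after June 3, 2016.
June has 30 days — 27 days to the end of June leaves 117.
July has 31 days (86 left).
August has 31 days (55 left).
September has 30 days (25 left).
25 days into October → October 25, 2016.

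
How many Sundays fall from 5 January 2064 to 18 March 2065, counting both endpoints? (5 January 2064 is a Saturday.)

63

5 January 2064 is a Saturday; the first Sunday on or after it is 6 January 2064 (1 day later).
From 6 January 2064 to 18 March 2065: 360 + 77 = 437 days (rest of 2064, to 18 March 2065 in 2065).
437 ÷ 7 = 62 full weeks with remainder 3, so 62 more Sundays after the first → 63.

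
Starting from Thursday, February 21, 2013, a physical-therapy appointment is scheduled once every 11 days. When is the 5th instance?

The 5th occurrence is 4 intervals after the first: 4 × 11 = 44 days after February 21, 2013.
February has 28 days — 7 days to the end of February leaves 37.
March has 31 days (6 left).
6 days into April → April 6, 2013.

April 6, 2013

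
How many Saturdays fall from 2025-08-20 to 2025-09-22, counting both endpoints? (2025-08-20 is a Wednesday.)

2025-08-20 is a Wednesday; the first Saturday on or after it is 2025-08-23 (3 days later).
From 2025-08-23 to 2025-09-22: 8 + 22 = 30 days (rest of August, September).
30 ÷ 7 = 4 full weeks with remainder 2, so 4 more Saturdays after the first → 5.

5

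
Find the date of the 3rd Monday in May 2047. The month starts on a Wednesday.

May 20, 2047

May 2047 begins on a Wednesday, so the first Monday is May 6 (5 days later).
The 3rd Monday is 2 weeks later: 6 + 14 = 20.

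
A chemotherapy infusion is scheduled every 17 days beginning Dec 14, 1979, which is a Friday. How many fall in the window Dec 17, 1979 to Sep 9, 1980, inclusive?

Occurrences land 17·i days after Dec 14, 1979 for i = 0, 1, 2, …
Dec 17, 1979 is 3 days after the start; 3 ÷ 17 = 0 remainder 3; since the remainder is 3, round up to i = 1. First occurrence in the window: #2 on Dec 31, 1979 (1×17 = 17 days in).
Sep 9, 1980 is 270 days after the start; 270 ÷ 17 = 15 remainder 15. Last occurrence in the window: #16 on Aug 25, 1980.
Occurrences #2 through #16: 15 in total.

15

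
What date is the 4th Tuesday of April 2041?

April 2041 begins on a Monday, so the first Tuesday is April 2 (1 day later).
The 4th Tuesday is 3 weeks later: 2 + 21 = 23.

23 April 2041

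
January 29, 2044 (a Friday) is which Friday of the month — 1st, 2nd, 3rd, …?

5th

Day 29 falls in week ⌈29/7⌉ of the month.
Days 1–7 hold the 1st Friday, 8–14 the 2nd, 15–21 the 3rd, 22–28 the 4th, 29–31 the 5th.
29 is in the range for the 5th.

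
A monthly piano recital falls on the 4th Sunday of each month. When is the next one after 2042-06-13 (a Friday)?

2042-06-22

June 2042 starts on a Sunday; its first Sunday is the 1st, so the 4th Sunday is the 22nd — 2042-06-22.
2042-06-22 is after 2042-06-13, so that is the next one.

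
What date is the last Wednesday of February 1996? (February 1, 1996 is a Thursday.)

1996-02-28

February 1996 begins on a Thursday, so the first Wednesday is February 7 (6 days later).
February 1996 has 29 days. Adding weeks: 7, 14, 21, 28 — the last one ≤ 29 is the 28th.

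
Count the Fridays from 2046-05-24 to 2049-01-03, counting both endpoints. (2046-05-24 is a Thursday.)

2046-05-24 is a Thursday; the first Friday on or after it is 2046-05-25 (1 day later).
From 2046-05-25 to 2049-01-03: 220 + 365 + 366 + 3 = 954 days (rest of 2046, 2047, 2048, to 2049-01-03 in 2049).
954 ÷ 7 = 136 full weeks with remainder 2, so 136 more Fridays after the first → 137.

137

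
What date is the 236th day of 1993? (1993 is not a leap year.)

January has 31 days (236 − 31 = 205 remain).
February has 28 days (205 − 28 = 177 remain).
March has 31 days (177 − 31 = 146 remain).
April has 30 days (146 − 30 = 116 remain).
May has 31 days (116 − 31 = 85 remain).
June has 30 days (85 − 30 = 55 remain).
July has 31 days (55 − 31 = 24 remain).
24 into August → August 24.

August 24, 1993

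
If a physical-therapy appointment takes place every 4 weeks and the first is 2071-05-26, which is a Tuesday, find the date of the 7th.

The 7th occurrence is 6 intervals after the first: 6 × 28 = 168 days after 2071-05-26.
May has 31 days — 5 days to the end of May leaves 163.
June has 30 days (133 left).
July has 31 days (102 left).
August has 31 days (71 left).
September has 30 days (41 left).
October has 31 days (10 left).
10 days into November → 2071-11-10.

2071-11-10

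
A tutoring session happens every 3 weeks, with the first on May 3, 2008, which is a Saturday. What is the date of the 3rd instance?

The 3rd occurrence is 2 intervals after the first: 2 × 21 = 42 days after May 3, 2008.
May has 31 days — 28 days to the end of May leaves 14.
14 days into Jun → Jun 14, 2008.

Jun 14, 2008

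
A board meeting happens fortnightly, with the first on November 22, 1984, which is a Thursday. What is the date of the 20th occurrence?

August 15, 1985

The 20th occurrence is 19 intervals after the first: 19 × 14 = 266 days after November 22, 1984.
November has 30 days — 8 days to the end of November leaves 258.
December has 31 days (227 left).
January has 31 days (196 left).
February has 28 days (168 left).
March has 31 days (137 left).
April has 30 days (107 left).
May has 31 days (76 left).
June has 30 days (46 left).
July has 31 days (15 left).
15 days into August → August 15, 1985.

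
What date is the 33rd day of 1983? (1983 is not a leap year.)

January has 31 days (33 − 31 = 2 remain).
2 into February → February 2.

2 February 1983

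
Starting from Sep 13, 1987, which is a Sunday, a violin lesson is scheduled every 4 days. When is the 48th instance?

The 48th occurrence is 47 intervals after the first: 47 × 4 = 188 days after Sep 13, 1987.
Sep has 30 days — 17 days to the end of Sep leaves 171.
Oct has 31 days (140 left).
Nov has 30 days (110 left).
Dec has 31 days (79 left).
Jan has 31 days (48 left).
Feb has 29 days (19 left).
19 days into Mar → Mar 19, 1988.

Mar 19, 1988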